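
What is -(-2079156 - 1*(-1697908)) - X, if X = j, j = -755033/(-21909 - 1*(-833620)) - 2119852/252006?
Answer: 38994246490930469/102278021133 ≈ 3.8126e+5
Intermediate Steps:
j = -955490016485/102278021133 (j = -755033/(-21909 + 833620) - 2119852*1/252006 = -755033/811711 - 1059926/126003 = -955490016485/102278021133 ≈ -9.3421)
X = -955490016485/102278021133 ≈ -9.3421
-(-2079156 - 1*(-1697908)) - X = -(-2079156 - 1*(-1697908)) - 1*(-955490016485/102278021133) = -(-2079156 + 1697908) + 955490016485/102278021133 = -1*(-381248) + 955490016485/102278021133 = 381248 + 955490016485/102278021133 = 38994246490930469/102278021133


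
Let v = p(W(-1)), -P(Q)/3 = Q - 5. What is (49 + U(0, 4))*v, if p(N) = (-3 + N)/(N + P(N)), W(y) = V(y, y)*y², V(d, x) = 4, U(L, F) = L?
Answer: 7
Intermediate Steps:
P(Q) = 15 - 3*Q (P(Q) = -3*(Q - 5) = -3*(-5 + Q) = 15 - 3*Q)
W(y) = 4*y²
p(N) = (-3 + N)/(15 - 2*N) (p(N) = (-3 + N)/(N + (15 - 3*N)) = (-3 + N)/(15 - 2*N))
v = ⅐ (v = (3 - 4*(-1)²)/(-15 + 2*(4*(-1)²)) = (3 - 4)/(-15 + 2*(4*1)) = (3 - 1*4)/(-15 + 2*4) = (3 - 4)/(-15 + 8) = -1/(-7) = -⅐*(-1) = ⅐ ≈ 0.14286)
(49 + U(0, 4))*v = (49 + 0)*(⅐) = 49*(⅐) = 7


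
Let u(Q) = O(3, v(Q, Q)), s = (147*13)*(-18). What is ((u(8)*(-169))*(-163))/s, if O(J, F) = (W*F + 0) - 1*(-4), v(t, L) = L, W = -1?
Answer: 4238/1323 ≈ 3.2033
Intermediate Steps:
s = -34398 (s = 1911*(-18) = -34398)
O(J, F) = 4 - F (O(J, F) = (-F + 0) - 1*(-4) = -F + 4 = 4 - F)
u(Q) = 4 - Q
((u(8)*(-169))*(-163))/s = (((4 - 1*8)*(-169))*(-163))/(-34398) = (((4 - 8)*(-169))*(-163))*(-1/34398) = (-4*(-169)*(-163))*(-1/34398) = (676*(-163))*(-1/34398) = -110188*(-1/34398) = 4238/1323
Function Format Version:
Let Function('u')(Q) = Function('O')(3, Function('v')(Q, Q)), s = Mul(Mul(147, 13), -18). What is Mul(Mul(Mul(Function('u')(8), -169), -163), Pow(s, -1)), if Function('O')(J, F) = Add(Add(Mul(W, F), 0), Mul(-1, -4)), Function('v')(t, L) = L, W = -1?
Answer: Rational(4238, 1323) ≈ 3.2033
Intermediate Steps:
s = -34398 (s = Mul(1911, -18) = -34398)
Function('O')(J, F) = Add(4, Mul(-1, F)) (Function('O')(J, F) = Add(Add(Mul(-1, F), 0), Mul(-1, -4)) = Add(Mul(-1, F), 4) = Add(4, Mul(-1, F)))
Function('u')(Q) = Add(4, Mul(-1, Q))
Mul(Mul(Mul(Function('u')(8), -169), -163), Pow(s, -1)) = Mul(Mul(Mul(Add(4, Mul(-1, 8)), -169), -163), Pow(-34398, -1)) = Mul(Mul(Mul(Add(4, -8), -169), -163), Rational(-1, 34398)) = Mul(Mul(Mul(-4, -169), -163), Rational(-1, 34398)) = Mul(Mul(676, -163), Rational(-1, 34398)) = Mul(-110188, Rational(-1, 34398)) = Rational(4238, 1323)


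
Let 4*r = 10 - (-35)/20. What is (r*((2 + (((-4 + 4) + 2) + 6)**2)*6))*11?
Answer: 51183/4 ≈ 12796.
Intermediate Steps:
r = 47/16 (r = (10 - (-35)/20)/4 = (10 - 1*(-7/4))/4 = (10 + 7/4)/4 = (1/4)*(47/4) = 47/16 ≈ 2.9375)
(r*((2 + (((-4 + 4) + 2) + 6)**2)*6))*11 = (47*((2 + (((-4 + 4) + 2) + 6)**2)*6)/16)*11 = (47*((2 + ((0 + 2) + 6)**2)*6)/16)*11 = (47*((2 + (2 + 6)**2)*6)/16)*11 = (47*((2 + 8**2)*6)/16)*11 = (47*((2 + 64)*6)/16)*11 = (47*(66*6)/16)*11 = ((47/16)*396)*11 = (4653/4)*11 = 51183/4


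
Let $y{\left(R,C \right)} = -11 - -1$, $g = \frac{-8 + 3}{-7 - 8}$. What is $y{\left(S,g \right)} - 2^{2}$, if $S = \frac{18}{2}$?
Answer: $-14$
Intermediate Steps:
$g = \frac{1}{3}$ ($g = - \frac{5}{-15} = \left(-5\right) \left(- \frac{1}{15}\right) = \frac{1}{3} \approx 0.33333$)
$S = 9$ ($S = 18 \cdot \frac{1}{2} = 9$)
$y{\left(R,C \right)} = -10$ ($y{\left(R,C \right)} = -11 + 1 = -10$)
$y{\left(S,g \right)} - 2^{2} = -10 - 2^{2} = -10 - 4 = -14$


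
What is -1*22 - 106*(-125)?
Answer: 13228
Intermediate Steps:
-1*22 - 106*(-125) = -22 + 13250 = 13228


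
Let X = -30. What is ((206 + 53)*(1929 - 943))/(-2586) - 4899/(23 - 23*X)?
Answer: -4233706/40083 ≈ -105.62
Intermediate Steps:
((206 + 53)*(1929 - 943))/(-2586) - 4899/(23 - 23*X) = ((206 + 53)*(1929 - 943))/(-2586) - 4899/(23 - 23*(-30)) = (259*986)*(-1/2586) - 4899/(23 + 690) = 255374*(-1/2586) - 4899/713 = -127687/1293 - 4899*1/713 = -127687/1293 - 213/31 = -4233706/40083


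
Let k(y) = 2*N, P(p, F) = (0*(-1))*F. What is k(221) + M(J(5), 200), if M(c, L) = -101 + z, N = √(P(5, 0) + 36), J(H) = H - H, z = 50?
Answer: -39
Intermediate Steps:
P(p, F) = 0 (P(p, F) = 0*F = 0)
J(H) = 0
N = 6 (N = √(0 + 36) = √36 = 6)
k(y) = 12 (k(y) = 2*6 = 12)
M(c, L) = -51 (M(c, L) = -101 + 50 = -51)
k(221) + M(J(5), 200) = 12 - 51 = -39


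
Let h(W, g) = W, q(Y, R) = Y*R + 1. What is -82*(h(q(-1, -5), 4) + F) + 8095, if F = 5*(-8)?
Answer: 10883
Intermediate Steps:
q(Y, R) = 1 + R*Y (q(Y, R) = R*Y + 1 = 1 + R*Y)
F = -40
-82*(h(q(-1, -5), 4) + F) + 8095 = -82*((1 - 5*(-1)) - 40) + 8095 = -82*((1 + 5) - 40) + 8095 = -82*(6 - 40) + 8095 = -82*(-34) + 8095 = 2788 + 8095 = 10883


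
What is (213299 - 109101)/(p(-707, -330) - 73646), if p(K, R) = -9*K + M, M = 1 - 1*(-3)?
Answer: -104198/67279 ≈ -1.5487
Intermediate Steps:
M = 4 (M = 1 + 3 = 4)
p(K, R) = 4 - 9*K (p(K, R) = -9*K + 4 = 4 - 9*K)
(213299 - 109101)/(p(-707, -330) - 73646) = (213299 - 109101)/((4 - 9*(-707)) - 73646) = 104198/((4 + 6363) - 73646) = 104198/(6367 - 73646) = 104198/(-67279) = 104198*(-1/67279) = -104198/67279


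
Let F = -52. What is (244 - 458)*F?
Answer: 11128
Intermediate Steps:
(244 - 458)*F = (244 - 458)*(-52) = -214*(-52) = 11128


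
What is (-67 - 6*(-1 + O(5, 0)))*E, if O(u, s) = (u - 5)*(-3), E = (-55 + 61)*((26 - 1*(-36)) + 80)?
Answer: -51972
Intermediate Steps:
E = 852 (E = 6*((26 + 36) + 80) = 6*(62 + 80) = 6*142 = 852)
O(u, s) = 15 - 3*u (O(u, s) = (-5 + u)*(-3) = 15 - 3*u)
(-67 - 6*(-1 + O(5, 0)))*E = (-67 - 6*(-1 + (15 - 3*5)))*852 = (-67 - 6*(-1 + (15 - 15)))*852 = (-67 - 6*(-1 + 0))*852 = (-67 - 6*(-1))*852 = (-67 + 6)*852 = -61*852 = -51972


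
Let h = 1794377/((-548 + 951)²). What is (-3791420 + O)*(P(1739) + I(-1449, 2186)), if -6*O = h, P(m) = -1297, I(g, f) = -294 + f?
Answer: -169097452041455/74958 ≈ -2.2559e+9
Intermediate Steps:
h = 138029/12493 (h = 1794377/(403²) = 1794377/162409 = 1794377*(1/162409) = 138029/12493 ≈ 11.049)
O = -138029/74958 (O = -⅙*138029/12493 = -138029/74958 ≈ -1.8414)
(-3791420 + O)*(P(1739) + I(-1449, 2186)) = (-3791420 - 138029/74958)*(-1297 + (-294 + 2186)) = -284197398389*(-1297 + 1892)/74958 = -284197398389/74958*595 = -169097452041455/74958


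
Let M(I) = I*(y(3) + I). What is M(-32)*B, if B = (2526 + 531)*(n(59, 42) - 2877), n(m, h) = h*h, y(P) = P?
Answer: -3157465248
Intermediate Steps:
n(m, h) = h**2
B = -3402441 (B = (2526 + 531)*(42**2 - 2877) = 3057*(1764 - 2877) = 3057*(-1113) = -3402441)
M(I) = I*(3 + I)
M(-32)*B = -32*(3 - 32)*(-3402441) = -32*(-29)*(-3402441) = 928*(-3402441) = -3157465248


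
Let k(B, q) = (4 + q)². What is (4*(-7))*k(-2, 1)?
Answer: -700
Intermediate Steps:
(4*(-7))*k(-2, 1) = (4*(-7))*(4 + 1)² = -28*5² = -28*25 = -700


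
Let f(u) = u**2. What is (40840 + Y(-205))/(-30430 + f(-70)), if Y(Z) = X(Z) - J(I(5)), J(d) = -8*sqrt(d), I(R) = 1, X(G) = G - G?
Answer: -8/5 ≈ -1.6000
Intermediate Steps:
X(G) = 0
Y(Z) = 8 (Y(Z) = 0 - (-8)*sqrt(1) = 0 - (-8) = 0 - 1*(-8) = 0 + 8 = 8)
(40840 + Y(-205))/(-30430 + f(-70)) = (40840 + 8)/(-30430 + (-70)**2) = 40848/(-30430 + 4900) = 40848/(-25530) = 40848*(-1/25530) = -8/5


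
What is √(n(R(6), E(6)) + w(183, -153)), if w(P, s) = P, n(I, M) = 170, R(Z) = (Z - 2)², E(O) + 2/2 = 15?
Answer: √353 ≈ 18.788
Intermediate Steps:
E(O) = 14 (E(O) = -1 + 15 = 14)
R(Z) = (-2 + Z)²
√(n(R(6), E(6)) + w(183, -153)) = √(170 + 183) = √353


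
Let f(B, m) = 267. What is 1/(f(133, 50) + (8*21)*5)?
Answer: 1/1107 ≈ 0.00090334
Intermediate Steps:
1/(f(133, 50) + (8*21)*5) = 1/(267 + (8*21)*5) = 1/(267 + 168*5) = 1/(267 + 840) = 1/1107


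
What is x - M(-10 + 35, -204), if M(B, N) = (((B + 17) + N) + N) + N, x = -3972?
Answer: -3402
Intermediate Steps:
M(B, N) = 17 + B + 3*N (M(B, N) = (((17 + B) + N) + N) + N = ((17 + B + N) + N) + N = (17 + B + 2*N) + N = 17 + B + 3*N)
x - M(-10 + 35, -204) = -3972 - (17 + (-10 + 35) + 3*(-204)) = -3972 - (17 + 25 - 612) = -3972 - 1*(-570) = -3972 + 570 = -3402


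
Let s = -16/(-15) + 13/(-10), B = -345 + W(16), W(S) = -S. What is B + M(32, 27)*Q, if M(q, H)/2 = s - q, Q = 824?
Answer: -802223/15 ≈ -53482.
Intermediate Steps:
B = -361 (B = -345 - 1*16 = -345 - 16 = -361)
s = -7/30 (s = -16*(-1/15) + 13*(-1/10) = 16/15 - 13/10 = -7/30 ≈ -0.23333)
M(q, H) = -7/15 - 2*q (M(q, H) = 2*(-7/30 - q) = -7/15 - 2*q)
B + M(32, 27)*Q = -361 + (-7/15 - 2*32)*824 = -361 + (-7/15 - 64)*824 = -361 - 967/15*824 = -361 - 796808/15 = -802223/15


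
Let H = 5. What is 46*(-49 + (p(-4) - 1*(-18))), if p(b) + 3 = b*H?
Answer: -2484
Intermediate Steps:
p(b) = -3 + 5*b (p(b) = -3 + b*5 = -3 + 5*b)
46*(-49 + (p(-4) - 1*(-18))) = 46*(-49 + ((-3 + 5*(-4)) - 1*(-18))) = 46*(-49 + ((-3 - 20) + 18)) = 46*(-49 + (-23 + 18)) = 46*(-49 - 5) = 46*(-54) = -2484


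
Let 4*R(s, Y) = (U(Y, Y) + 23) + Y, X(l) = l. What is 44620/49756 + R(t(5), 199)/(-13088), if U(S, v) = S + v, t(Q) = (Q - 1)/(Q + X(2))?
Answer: 144068595/162801632 ≈ 0.88493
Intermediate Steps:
t(Q) = (-1 + Q)/(2 + Q) (t(Q) = (Q - 1)/(Q + 2) = (-1 + Q)/(2 + Q))
R(s, Y) = 23/4 + 3*Y/4 (R(s, Y) = (((Y + Y) + 23) + Y)/4 = ((2*Y + 23) + Y)/4 = ((23 + 2*Y) + Y)/4 = (23 + 3*Y)/4 = 23/4 + 3*Y/4)
44620/49756 + R(t(5), 199)/(-13088) = 44620/49756 + (23/4 + (¾)*199)/(-13088) = 44620*(1/49756) + (23/4 + 597/4)*(-1/13088) = 11155/12439 + 155*(-1/13088) = 11155/12439 - 155/13088 = 144068595/162801632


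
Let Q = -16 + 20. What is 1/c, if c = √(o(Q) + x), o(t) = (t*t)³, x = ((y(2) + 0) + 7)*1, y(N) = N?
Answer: √4105/4105 ≈ 0.015608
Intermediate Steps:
Q = 4
x = 9 (x = ((2 + 0) + 7)*1 = (2 + 7)*1 = 9*1 = 9)
o(t) = t⁶ (o(t) = (t²)³ = t⁶)
c = √4105 (c = √(4⁶ + 9) = √(4096 + 9) = √4105 ≈ 64.070)
1/c = 1/(√4105) = √4105/4105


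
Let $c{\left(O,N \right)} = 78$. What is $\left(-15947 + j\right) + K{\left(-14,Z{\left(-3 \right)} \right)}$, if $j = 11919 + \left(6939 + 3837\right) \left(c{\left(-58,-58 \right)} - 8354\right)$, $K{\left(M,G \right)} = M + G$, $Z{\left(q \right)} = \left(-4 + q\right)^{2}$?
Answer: $-89186169$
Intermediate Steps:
$K{\left(M,G \right)} = G + M$
$j = -89170257$ ($j = 11919 + \left(6939 + 3837\right) \left(78 - 8354\right) = 11919 + 10776 \left(-8276\right) = 11919 - 89182176 = -89170257$)
$\left(-15947 + j\right) + K{\left(-14,Z{\left(-3 \right)} \right)} = \left(-15947 - 89170257\right) - \left(14 - \left(-4 - 3\right)^{2}\right) = -89186204 - \left(14 - \left(-7\right)^{2}\right) = -89186204 + \left(49 - 14\right) = -89186204 + 35 = -89186169$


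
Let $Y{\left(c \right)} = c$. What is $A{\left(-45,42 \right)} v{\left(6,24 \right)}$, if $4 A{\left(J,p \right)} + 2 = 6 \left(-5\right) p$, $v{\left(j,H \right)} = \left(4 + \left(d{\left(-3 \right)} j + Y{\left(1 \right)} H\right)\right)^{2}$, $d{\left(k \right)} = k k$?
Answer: $-2121422$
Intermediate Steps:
$d{\left(k \right)} = k^{2}$
$v{\left(j,H \right)} = \left(4 + H + 9 j\right)^{2}$ ($v{\left(j,H \right)} = \left(4 + \left(\left(-3\right)^{2} j + 1 H\right)\right)^{2} = \left(4 + \left(9 j + H\right)\right)^{2} = \left(4 + \left(H + 9 j\right)\right)^{2} = \left(4 + H + 9 j\right)^{2}$)
$A{\left(J,p \right)} = - \frac{1}{2} - \frac{15 p}{2}$ ($A{\left(J,p \right)} = - \frac{1}{2} + \frac{6 \left(-5\right) p}{4} = - \frac{1}{2} + \frac{\left(-30\right) p}{4} = - \frac{1}{2} - \frac{15 p}{2}$)
$A{\left(-45,42 \right)} v{\left(6,24 \right)} = \left(- \frac{1}{2} - 315\right) \left(4 + 24 + 9 \cdot 6\right)^{2} = \left(- \frac{1}{2} - 315\right) \left(4 + 24 + 54\right)^{2} = - \frac{631 \cdot 82^{2}}{2} = \left(- \frac{631}{2}\right) 6724 = -2121422$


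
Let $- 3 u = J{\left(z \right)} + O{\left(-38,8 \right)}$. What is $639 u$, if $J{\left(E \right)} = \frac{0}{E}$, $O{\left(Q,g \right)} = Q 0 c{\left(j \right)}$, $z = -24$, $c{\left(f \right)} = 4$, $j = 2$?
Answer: $0$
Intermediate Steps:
$O{\left(Q,g \right)} = 0$ ($O{\left(Q,g \right)} = Q 0 \cdot 4 = 0 \cdot 4 = 0$)
$J{\left(E \right)} = 0$
$u = 0$ ($u = - \frac{0 + 0}{3} = \left(- \frac{1}{3}\right) 0 = 0$)
$639 u = 639 \cdot 0 = 0$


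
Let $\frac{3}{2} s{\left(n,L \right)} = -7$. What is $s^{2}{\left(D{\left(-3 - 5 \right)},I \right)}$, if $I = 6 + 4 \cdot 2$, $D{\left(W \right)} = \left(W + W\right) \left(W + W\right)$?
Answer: $\frac{196}{9} \approx 21.778$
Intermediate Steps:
$D{\left(W \right)} = 4 W^{2}$ ($D{\left(W \right)} = 2 W 2 W = 4 W^{2}$)
$I = 14$ ($I = 6 + 8 = 14$)
$s{\left(n,L \right)} = - \frac{14}{3}$ ($s{\left(n,L \right)} = \frac{2}{3} \left(-7\right) = - \frac{14}{3}$)
$s^{2}{\left(D{\left(-3 - 5 \right)},I \right)} = \left(- \frac{14}{3}\right)^{2} = \frac{196}{9}$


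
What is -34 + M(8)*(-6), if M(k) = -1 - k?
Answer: 20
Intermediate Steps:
-34 + M(8)*(-6) = -34 + (-1 - 1*8)*(-6) = -34 + (-1 - 8)*(-6) = -34 - 9*(-6) = -34 + 54 = 20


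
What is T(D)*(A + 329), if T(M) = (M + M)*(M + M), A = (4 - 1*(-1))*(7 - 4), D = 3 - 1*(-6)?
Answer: 111456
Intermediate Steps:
D = 9 (D = 3 + 6 = 9)
A = 15 (A = (4 + 1)*3 = 5*3 = 15)
T(M) = 4*M**2 (T(M) = (2*M)*(2*M) = 4*M**2)
T(D)*(A + 329) = (4*9**2)*(15 + 329) = (4*81)*344 = 324*344 = 111456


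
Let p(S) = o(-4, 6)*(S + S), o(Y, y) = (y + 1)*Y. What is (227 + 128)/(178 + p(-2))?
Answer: 71/58 ≈ 1.2241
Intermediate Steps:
o(Y, y) = Y*(1 + y) (o(Y, y) = (1 + y)*Y = Y*(1 + y))
p(S) = -56*S (p(S) = (-4*(1 + 6))*(S + S) = (-4*7)*(2*S) = -56*S)
(227 + 128)/(178 + p(-2)) = (227 + 128)/(178 - 56*(-2)) = 355/(178 + 112) = 355/290 = 355*(1/290) = 71/58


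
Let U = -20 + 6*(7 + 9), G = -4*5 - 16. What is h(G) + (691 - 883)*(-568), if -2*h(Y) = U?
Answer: 109018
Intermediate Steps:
G = -36 (G = -20 - 16 = -36)
U = 76 (U = -20 + 6*16 = -20 + 96 = 76)
h(Y) = -38 (h(Y) = -½*76 = -38)
h(G) + (691 - 883)*(-568) = -38 + (691 - 883)*(-568) = -38 - 192*(-568) = -38 + 109056 = 109018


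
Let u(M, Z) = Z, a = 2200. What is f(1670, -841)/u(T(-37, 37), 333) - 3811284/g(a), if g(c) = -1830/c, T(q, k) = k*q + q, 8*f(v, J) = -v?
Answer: 372286170185/81252 ≈ 4.5819e+6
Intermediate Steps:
f(v, J) = -v/8 (f(v, J) = (-v)/8 = -v/8)
T(q, k) = q + k*q
f(1670, -841)/u(T(-37, 37), 333) - 3811284/g(a) = -1/8*1670/333 - 3811284/((-1830/2200)) = -835/4*1/333 - 3811284/((-1830*1/2200)) = -835/1332 - 3811284/(-183/220) = -835/1332 - 3811284*(-220/183) = -835/1332 + 279494160/61 = 372286170185/81252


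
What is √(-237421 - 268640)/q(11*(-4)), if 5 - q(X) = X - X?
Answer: 3*I*√56229/5 ≈ 142.28*I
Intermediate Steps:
q(X) = 5 (q(X) = 5 - (X - X) = 5 - 1*0 = 5 + 0 = 5)
√(-237421 - 268640)/q(11*(-4)) = √(-237421 - 268640)/5 = √(-506061)*(⅕) = (3*I*√56229)*(⅕) = 3*I*√56229/5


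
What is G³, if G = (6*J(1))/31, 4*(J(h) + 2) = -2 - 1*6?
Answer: -13824/29791 ≈ -0.46403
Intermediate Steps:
J(h) = -4 (J(h) = -2 + (-2 - 1*6)/4 = -2 + (-2 - 6)/4 = -2 + (¼)*(-8) = -2 - 2 = -4)
G = -24/31 (G = (6*(-4))/31 = -24*1/31 = -24/31 ≈ -0.77419)
G³ = (-24/31)³ = -13824/29791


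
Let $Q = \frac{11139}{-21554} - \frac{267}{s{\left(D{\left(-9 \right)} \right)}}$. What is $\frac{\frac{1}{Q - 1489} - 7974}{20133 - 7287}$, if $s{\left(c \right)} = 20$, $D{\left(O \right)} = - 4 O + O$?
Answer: $- \frac{1291500680953}{2080588959507} \approx -0.62074$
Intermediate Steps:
$D{\left(O \right)} = - 3 O$
$Q = - \frac{2988849}{215540}$ ($Q = \frac{11139}{-21554} - \frac{267}{20} = 11139 \left(- \frac{1}{21554}\right) - \frac{267}{20} = - \frac{11139}{21554} - \frac{267}{20} = - \frac{2988849}{215540} \approx -13.867$)
$\frac{\frac{1}{Q - 1489} - 7974}{20133 - 7287} = \frac{\frac{1}{- \frac{2988849}{215540} - 1489} - 7974}{20133 - 7287} = \frac{\frac{1}{- \frac{323927909}{215540}} - 7974}{20133 - 7287} = \frac{- \frac{215540}{323927909} - 7974}{12846} = \left(- \frac{2583001361906}{323927909}\right) \frac{1}{12846} = - \frac{1291500680953}{2080588959507}$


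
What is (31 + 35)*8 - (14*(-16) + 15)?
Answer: 737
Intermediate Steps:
(31 + 35)*8 - (14*(-16) + 15) = 66*8 - (-224 + 15) = 528 - 1*(-209) = 528 + 209 = 737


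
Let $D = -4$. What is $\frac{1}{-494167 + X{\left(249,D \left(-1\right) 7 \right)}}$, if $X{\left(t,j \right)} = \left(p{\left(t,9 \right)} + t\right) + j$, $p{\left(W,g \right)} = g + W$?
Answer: $- \frac{1}{493632} \approx -2.0258 \cdot 10^{-6}$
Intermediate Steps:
$p{\left(W,g \right)} = W + g$
$X{\left(t,j \right)} = 9 + j + 2 t$ ($X{\left(t,j \right)} = \left(\left(t + 9\right) + t\right) + j = \left(\left(9 + t\right) + t\right) + j = \left(9 + 2 t\right) + j = 9 + j + 2 t$)
$\frac{1}{-494167 + X{\left(249,D \left(-1\right) 7 \right)}} = \frac{1}{-494167 + \left(9 + \left(-4\right) \left(-1\right) 7 + 2 \cdot 249\right)} = \frac{1}{-494167 + \left(9 + 4 \cdot 7 + 498\right)} = \frac{1}{-494167 + \left(9 + 28 + 498\right)} = \frac{1}{-494167 + 535} = \frac{1}{-493632} = - \frac{1}{493632}$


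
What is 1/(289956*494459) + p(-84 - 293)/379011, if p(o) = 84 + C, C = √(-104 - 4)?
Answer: 4014398032849/18113106725535948 + 2*I*√3/126337 ≈ 0.00022163 + 2.742e-5*I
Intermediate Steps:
C = 6*I*√3 (C = √(-108) = 6*I*√3 ≈ 10.392*I)
p(o) = 84 + 6*I*√3
1/(289956*494459) + p(-84 - 293)/379011 = 1/(289956*494459) + (84 + 6*I*√3)/379011 = (1/289956)*(1/494459) + (84 + 6*I*√3)*(1/379011) = 1/143371353804 + (28/126337 + 2*I*√3/126337) = 4014398032849/18113106725535948 + 2*I*√3/126337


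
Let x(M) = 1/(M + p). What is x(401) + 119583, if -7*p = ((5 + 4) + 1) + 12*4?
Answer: 328733674/2749 ≈ 1.1958e+5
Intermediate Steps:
p = -58/7 (p = -(((5 + 4) + 1) + 12*4)/7 = -((9 + 1) + 48)/7 = -(10 + 48)/7 = -⅐*58 = -58/7 ≈ -8.2857)
x(M) = 1/(-58/7 + M) (x(M) = 1/(M - 58/7) = 1/(-58/7 + M))
x(401) + 119583 = 7/(-58 + 7*401) + 119583 = 7/(-58 + 2807) + 119583 = 7/2749 + 119583 = 328733674/2749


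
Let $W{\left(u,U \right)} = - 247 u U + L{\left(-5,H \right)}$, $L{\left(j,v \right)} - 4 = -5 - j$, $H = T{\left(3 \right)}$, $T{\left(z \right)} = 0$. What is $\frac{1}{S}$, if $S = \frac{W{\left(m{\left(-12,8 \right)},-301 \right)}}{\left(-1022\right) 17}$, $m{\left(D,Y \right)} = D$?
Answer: $\frac{511}{26240} \approx 0.019474$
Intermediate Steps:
$H = 0$
$L{\left(j,v \right)} = -1 - j$ ($L{\left(j,v \right)} = 4 - \left(5 + j\right) = -1 - j$)
$W{\left(u,U \right)} = 4 - 247 U u$ ($W{\left(u,U \right)} = - 247 u U - -4 = - 247 U u + \left(-1 + 5\right) = - 247 U u + 4 = 4 - 247 U u$)
$S = \frac{26240}{511}$ ($S = \frac{4 - \left(-74347\right) \left(-12\right)}{\left(-1022\right) 17} = \frac{4 - 892164}{-17374} = \left(-892160\right) \left(- \frac{1}{17374}\right) = \frac{26240}{511} \approx 51.35$)
$\frac{1}{S} = \frac{1}{\frac{26240}{511}} = \frac{511}{26240}$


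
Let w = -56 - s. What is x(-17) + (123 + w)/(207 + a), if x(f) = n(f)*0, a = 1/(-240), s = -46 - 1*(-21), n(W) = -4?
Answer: 22080/49679 ≈ 0.44445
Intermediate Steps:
s = -25 (s = -46 + 21 = -25)
a = -1/240 ≈ -0.0041667
w = -31 (w = -56 - 1*(-25) = -56 + 25 = -31)
x(f) = 0 (x(f) = -4*0 = 0)
x(-17) + (123 + w)/(207 + a) = 0 + (123 - 31)/(207 - 1/240) = 0 + 92/(49679/240) = 0 + 92*(240/49679) = 0 + 22080/49679 = 22080/49679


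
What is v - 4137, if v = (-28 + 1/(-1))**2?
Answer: -3296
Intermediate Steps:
v = 841 (v = (-28 - 1)**2 = (-29)**2 = 841)
v - 4137 = 841 - 4137 = -3296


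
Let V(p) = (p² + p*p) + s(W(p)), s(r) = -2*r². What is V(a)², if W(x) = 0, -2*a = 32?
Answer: 262144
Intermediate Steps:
a = -16 (a = -½*32 = -16)
V(p) = 2*p² (V(p) = (p² + p*p) - 2*0² = (p² + p²) - 2*0 = 2*p² + 0 = 2*p²)
V(a)² = (2*(-16)²)² = (2*256)² = 512² = 262144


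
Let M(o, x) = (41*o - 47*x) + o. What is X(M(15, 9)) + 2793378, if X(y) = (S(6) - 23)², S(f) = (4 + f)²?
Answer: 2799307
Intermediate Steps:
M(o, x) = -47*x + 42*o (M(o, x) = (-47*x + 41*o) + o = -47*x + 42*o)
X(y) = 5929 (X(y) = ((4 + 6)² - 23)² = (10² - 23)² = (100 - 23)² = 77² = 5929)
X(M(15, 9)) + 2793378 = 5929 + 2793378 = 2799307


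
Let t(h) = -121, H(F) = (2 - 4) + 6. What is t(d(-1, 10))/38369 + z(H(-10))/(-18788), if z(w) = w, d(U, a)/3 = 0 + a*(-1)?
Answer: -9946/2954413 ≈ -0.0033665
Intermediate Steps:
d(U, a) = -3*a (d(U, a) = 3*(0 + a*(-1)) = 3*(0 - a) = 3*(-a) = -3*a)
H(F) = 4 (H(F) = -2 + 6 = 4)
t(d(-1, 10))/38369 + z(H(-10))/(-18788) = -121/38369 + 4/(-18788) = -121*1/38369 + 4*(-1/18788) = -121/38369 - 1/4697 = -9946/2954413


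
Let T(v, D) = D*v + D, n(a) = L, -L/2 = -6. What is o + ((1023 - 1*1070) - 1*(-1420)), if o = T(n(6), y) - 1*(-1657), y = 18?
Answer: 3264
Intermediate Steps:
L = 12 (L = -2*(-6) = 12)
n(a) = 12
T(v, D) = D + D*v
o = 1891 (o = 18*(1 + 12) - 1*(-1657) = 18*13 + 1657 = 234 + 1657 = 1891)
o + ((1023 - 1*1070) - 1*(-1420)) = 1891 + ((1023 - 1*1070) - 1*(-1420)) = 1891 + ((1023 - 1070) + 1420) = 1891 + (-47 + 1420) = 1891 + 1373 = 3264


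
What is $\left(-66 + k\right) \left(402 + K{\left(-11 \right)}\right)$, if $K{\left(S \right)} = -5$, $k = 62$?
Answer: $-1588$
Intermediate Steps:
$\left(-66 + k\right) \left(402 + K{\left(-11 \right)}\right) = \left(-66 + 62\right) \left(402 - 5\right) = \left(-4\right) 397 = -1588$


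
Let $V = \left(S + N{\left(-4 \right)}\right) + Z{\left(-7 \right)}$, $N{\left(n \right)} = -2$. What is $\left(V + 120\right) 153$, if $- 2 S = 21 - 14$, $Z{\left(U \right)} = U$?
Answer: $\frac{32895}{2} \approx 16448.0$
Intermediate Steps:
$S = - \frac{7}{2}$ ($S = - \frac{21 - 14}{2} = \left(- \frac{1}{2}\right) 7 = - \frac{7}{2} \approx -3.5$)
$V = - \frac{25}{2}$ ($V = \left(- \frac{7}{2} - 2\right) - 7 = - \frac{11}{2} - 7 = - \frac{25}{2} \approx -12.5$)
$\left(V + 120\right) 153 = \left(- \frac{25}{2} + 120\right) 153 = \frac{215}{2} \cdot 153 = \frac{32895}{2}$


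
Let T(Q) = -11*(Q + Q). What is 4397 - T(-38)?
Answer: 3561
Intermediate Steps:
T(Q) = -22*Q
4397 - T(-38) = 4397 - (-22)*(-38) = 4397 - 1*836 = 4397 - 836 = 3561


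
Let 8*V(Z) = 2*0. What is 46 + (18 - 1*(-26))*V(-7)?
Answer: 46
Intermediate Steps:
V(Z) = 0 (V(Z) = (2*0)/8 = (1/8)*0 = 0)
46 + (18 - 1*(-26))*V(-7) = 46 + (18 - 1*(-26))*0 = 46 + (18 + 26)*0 = 46 + 44*0 = 46 + 0 = 46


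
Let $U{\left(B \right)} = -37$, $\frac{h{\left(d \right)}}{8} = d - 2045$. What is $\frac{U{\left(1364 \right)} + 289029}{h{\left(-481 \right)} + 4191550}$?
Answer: $\frac{144496}{2085671} \approx 0.06928$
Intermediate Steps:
$h{\left(d \right)} = -16360 + 8 d$ ($h{\left(d \right)} = 8 \left(d - 2045\right) = 8 \left(-2045 + d\right) = -16360 + 8 d$)
$\frac{U{\left(1364 \right)} + 289029}{h{\left(-481 \right)} + 4191550} = \frac{-37 + 289029}{\left(-16360 + 8 \left(-481\right)\right) + 4191550} = \frac{288992}{\left(-16360 - 3848\right) + 4191550} = \frac{288992}{-20208 + 4191550} = \frac{288992}{4171342} = 288992 \cdot \frac{1}{4171342} = \frac{144496}{2085671}$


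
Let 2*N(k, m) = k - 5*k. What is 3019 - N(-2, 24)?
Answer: 3015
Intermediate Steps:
N(k, m) = -2*k (N(k, m) = (k - 5*k)/2 = (-4*k)/2 = -2*k)
3019 - N(-2, 24) = 3019 - (-2)*(-2) = 3019 - 1*4 = 3019 - 4 = 3015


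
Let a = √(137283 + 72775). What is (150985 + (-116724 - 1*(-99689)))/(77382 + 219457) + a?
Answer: 133950/296839 + √210058 ≈ 458.77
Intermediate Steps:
a = √210058 ≈ 458.32
(150985 + (-116724 - 1*(-99689)))/(77382 + 219457) + a = (150985 + (-116724 - 1*(-99689)))/(77382 + 219457) + √210058 = (150985 + (-116724 + 99689))/296839 + √210058 = (150985 - 17035)*(1/296839) + √210058 = 133950*(1/296839) + √210058 = 133950/296839 + √210058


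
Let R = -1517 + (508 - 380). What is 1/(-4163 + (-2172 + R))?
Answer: -1/7724 ≈ -0.00012947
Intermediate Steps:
R = -1389 (R = -1517 + 128 = -1389)
1/(-4163 + (-2172 + R)) = 1/(-4163 + (-2172 - 1389)) = 1/(-4163 - 3561) = 1/(-7724) = -1/7724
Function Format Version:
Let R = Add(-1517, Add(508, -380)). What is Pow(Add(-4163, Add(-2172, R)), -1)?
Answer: Rational(-1, 7724) ≈ -0.00012947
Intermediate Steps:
R = -1389 (R = Add(-1517, 128) = -1389)
Pow(Add(-4163, Add(-2172, R)), -1) = Pow(Add(-4163, Add(-2172, -1389)), -1) = Pow(Add(-4163, -3561), -1) = Pow(-7724, -1) = Rational(-1, 7724)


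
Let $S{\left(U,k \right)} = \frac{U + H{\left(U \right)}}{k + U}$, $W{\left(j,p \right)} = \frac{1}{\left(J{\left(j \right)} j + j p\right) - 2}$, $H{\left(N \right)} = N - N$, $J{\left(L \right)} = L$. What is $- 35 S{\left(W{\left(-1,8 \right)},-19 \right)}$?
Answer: $- \frac{35}{172} \approx -0.20349$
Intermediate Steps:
$H{\left(N \right)} = 0$
$W{\left(j,p \right)} = \frac{1}{-2 + j^{2} + j p}$ ($W{\left(j,p \right)} = \frac{1}{\left(j j + j p\right) - 2} = \frac{1}{\left(j^{2} + j p\right) - 2} = \frac{1}{-2 + j^{2} + j p}$)
$S{\left(U,k \right)} = \frac{U}{U + k}$ ($S{\left(U,k \right)} = \frac{U + 0}{k + U} = \frac{U}{U + k}$)
$- 35 S{\left(W{\left(-1,8 \right)},-19 \right)} = - 35 \frac{1}{\left(-2 + \left(-1\right)^{2} - 8\right) \left(\frac{1}{-2 + \left(-1\right)^{2} - 8} - 19\right)} = - 35 \frac{1}{\left(-2 + 1 - 8\right) \left(\frac{1}{-2 + 1 - 8} - 19\right)} = - 35 \frac{1}{\left(-9\right) \left(\frac{1}{-9} - 19\right)} = - 35 \left(- \frac{1}{9 \left(- \frac{1}{9} - 19\right)}\right) = - 35 \left(- \frac{1}{9 \left(- \frac{172}{9}\right)}\right) = - 35 \left(\left(- \frac{1}{9}\right) \left(- \frac{9}{172}\right)\right) = \left(-35\right) \frac{1}{172} = - \frac{35}{172}$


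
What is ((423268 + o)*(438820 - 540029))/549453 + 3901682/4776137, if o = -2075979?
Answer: 798902890687885009/2624262803061 ≈ 3.0443e+5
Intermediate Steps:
((423268 + o)*(438820 - 540029))/549453 + 3901682/4776137 = ((423268 - 2075979)*(438820 - 540029))/549453 + 3901682/4776137 = -1652711*(-101209)*(1/549453) + 3901682*(1/4776137) = 167269227599*(1/549453) + 3901682/4776137 = 167269227599/549453 + 3901682/4776137 = 798902890687885009/2624262803061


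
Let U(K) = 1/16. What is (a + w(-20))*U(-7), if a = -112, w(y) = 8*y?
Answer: -17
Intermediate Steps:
U(K) = 1/16
a = -112 (a = -56*2 = -112)
(a + w(-20))*U(-7) = (-112 + 8*(-20))*(1/16) = (-112 - 160)*(1/16) = -272*1/16 = -17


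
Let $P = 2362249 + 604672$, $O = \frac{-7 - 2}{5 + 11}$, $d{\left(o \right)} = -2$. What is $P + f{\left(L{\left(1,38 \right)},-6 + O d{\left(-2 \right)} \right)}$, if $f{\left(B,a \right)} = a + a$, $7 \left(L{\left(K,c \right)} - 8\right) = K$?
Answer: $\frac{11867645}{4} \approx 2.9669 \cdot 10^{6}$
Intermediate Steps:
$O = - \frac{9}{16} \approx -0.5625$
$L{\left(K,c \right)} = 8 + \frac{K}{7}$
$P = 2966921$
$f{\left(B,a \right)} = 2 a$
$P + f{\left(L{\left(1,38 \right)},-6 + O d{\left(-2 \right)} \right)} = 2966921 + 2 \left(-6 - - \frac{9}{8}\right) = 2966921 + 2 \left(-6 + \frac{9}{8}\right) = 2966921 + 2 \left(- \frac{39}{8}\right) = 2966921 - \frac{39}{4} = \frac{11867645}{4}$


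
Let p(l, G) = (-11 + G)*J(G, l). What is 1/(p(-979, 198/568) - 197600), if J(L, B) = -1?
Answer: -284/56115375 ≈ -5.0610e-6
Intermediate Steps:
p(l, G) = 11 - G (p(l, G) = (-11 + G)*(-1) = 11 - G)
1/(p(-979, 198/568) - 197600) = 1/((11 - 198/568) - 197600) = 1/((11 - 1*99/284) - 197600) = 1/((11 - 99/284) - 197600) = 1/(3025/284 - 197600) = 1/(-56115375/284) = -284/56115375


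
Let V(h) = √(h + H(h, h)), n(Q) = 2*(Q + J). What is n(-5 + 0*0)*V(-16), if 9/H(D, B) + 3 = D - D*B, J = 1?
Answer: -8*I*√48499/55 ≈ -32.033*I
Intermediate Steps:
n(Q) = 2 + 2*Q (n(Q) = 2*(Q + 1) = 2*(1 + Q) = 2 + 2*Q)
H(D, B) = 9/(-3 + D - B*D) (H(D, B) = 9/(-3 + (D - D*B)) = 9/(-3 + (D - B*D)) = 9/(-3 + D - B*D))
V(h) = √(h - 9/(3 + h² - h)) (V(h) = √(h - 9/(3 - h + h*h)) = √(h - 9/(3 - h + h²)) = √(h - 9/(3 + h² - h)))
n(-5 + 0*0)*V(-16) = (2 + 2*(-5 + 0*0))*√((-9 - 16*(3 + (-16)² - 1*(-16)))/(3 + (-16)² - 1*(-16))) = (2 + 2*(-5 + 0))*√((-9 - 16*(3 + 256 + 16))/(3 + 256 + 16)) = (2 + 2*(-5))*√((-9 - 16*275)/275) = (2 - 10)*√((-9 - 4400)/275) = -8*I*√48499/55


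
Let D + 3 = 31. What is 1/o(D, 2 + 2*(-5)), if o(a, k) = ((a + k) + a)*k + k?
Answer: -1/392 ≈ -0.0025510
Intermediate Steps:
D = 28 (D = -3 + 31 = 28)
o(a, k) = k + k*(k + 2*a) (o(a, k) = (k + 2*a)*k + k = k*(k + 2*a) + k = k + k*(k + 2*a))
1/o(D, 2 + 2*(-5)) = 1/((2 + 2*(-5))*(1 + (2 + 2*(-5)) + 2*28)) = 1/((2 - 10)*(1 + (2 - 10) + 56)) = 1/(-8*(1 - 8 + 56)) = 1/(-8*49) = 1/(-392) = -1/392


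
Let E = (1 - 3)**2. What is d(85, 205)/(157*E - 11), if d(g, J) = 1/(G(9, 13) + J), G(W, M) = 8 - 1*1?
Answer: 1/130804 ≈ 7.6450e-6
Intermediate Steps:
E = 4 (E = (-2)**2 = 4)
G(W, M) = 7 (G(W, M) = 8 - 1 = 7)
d(g, J) = 1/(7 + J)
d(85, 205)/(157*E - 11) = 1/((7 + 205)*(157*4 - 11)) = 1/(212*(628 - 11)) = (1/212)/617 = (1/212)*(1/617) = 1/130804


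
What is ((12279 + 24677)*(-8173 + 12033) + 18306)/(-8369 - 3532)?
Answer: -142668466/11901 ≈ -11988.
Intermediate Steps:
((12279 + 24677)*(-8173 + 12033) + 18306)/(-8369 - 3532) = (36956*3860 + 18306)/(-11901) = (142650160 + 18306)*(-1/11901) = 142668466*(-1/11901) = -142668466/11901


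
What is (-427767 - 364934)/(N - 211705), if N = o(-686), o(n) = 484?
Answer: 792701/211221 ≈ 3.7529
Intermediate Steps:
N = 484
(-427767 - 364934)/(N - 211705) = (-427767 - 364934)/(484 - 211705) = -792701/(-211221) = -792701*(-1/211221) = 792701/211221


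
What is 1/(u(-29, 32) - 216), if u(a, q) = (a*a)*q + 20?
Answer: 1/26716 ≈ 3.7431e-5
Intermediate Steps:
u(a, q) = 20 + q*a² (u(a, q) = a²*q + 20 = q*a² + 20 = 20 + q*a²)
1/(u(-29, 32) - 216) = 1/((20 + 32*(-29)²) - 216) = 1/((20 + 32*841) - 216) = 1/((20 + 26912) - 216) = 1/(26932 - 216) = 1/26716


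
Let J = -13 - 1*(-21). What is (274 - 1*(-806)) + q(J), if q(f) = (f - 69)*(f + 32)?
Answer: -1360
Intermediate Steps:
J = 8 (J = -13 + 21 = 8)
q(f) = (-69 + f)*(32 + f)
(274 - 1*(-806)) + q(J) = (274 - 1*(-806)) + (-2208 + 8² - 37*8) = (274 + 806) + (-2208 + 64 - 296) = 1080 - 2440 = -1360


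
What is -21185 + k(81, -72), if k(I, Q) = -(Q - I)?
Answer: -21032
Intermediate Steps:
k(I, Q) = I - Q
-21185 + k(81, -72) = -21185 + (81 - 1*(-72)) = -21185 + (81 + 72) = -21185 + 153 = -21032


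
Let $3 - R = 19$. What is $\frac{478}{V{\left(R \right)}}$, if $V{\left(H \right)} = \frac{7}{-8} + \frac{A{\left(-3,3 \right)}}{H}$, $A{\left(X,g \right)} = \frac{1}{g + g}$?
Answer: $- \frac{45888}{85} \approx -539.86$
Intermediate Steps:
$R = -16$ ($R = 3 - 19 = -16$)
$A{\left(X,g \right)} = \frac{1}{2 g}$
$V{\left(H \right)} = - \frac{7}{8} + \frac{1}{6 H}$ ($V{\left(H \right)} = \frac{7}{-8} + \frac{\frac{1}{2} \cdot \frac{1}{3}}{H} = 7 \left(- \frac{1}{8}\right) + \frac{\frac{1}{2} \cdot \frac{1}{3}}{H} = - \frac{7}{8} + \frac{1}{6 H}$)
$\frac{478}{V{\left(R \right)}} = \frac{478}{\frac{1}{24} \frac{1}{-16} \left(4 - -336\right)} = \frac{478}{\frac{1}{24} \left(- \frac{1}{16}\right) \left(4 + 336\right)} = \frac{478}{\frac{1}{24} \left(- \frac{1}{16}\right) 340} = \frac{478}{- \frac{85}{96}} = 478 \left(- \frac{96}{85}\right) = - \frac{45888}{85}$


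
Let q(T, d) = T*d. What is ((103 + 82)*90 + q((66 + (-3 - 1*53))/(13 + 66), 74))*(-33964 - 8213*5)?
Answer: -98744916610/79 ≈ -1.2499e+9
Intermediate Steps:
((103 + 82)*90 + q((66 + (-3 - 1*53))/(13 + 66), 74))*(-33964 - 8213*5) = ((103 + 82)*90 + ((66 + (-3 - 1*53))/(13 + 66))*74)*(-33964 - 8213*5) = (185*90 + ((66 + (-3 - 53))/79)*74)*(-33964 - 41065) = (16650 + ((66 - 56)*(1/79))*74)*(-75029) = (16650 + (10*(1/79))*74)*(-75029) = (16650 + (10/79)*74)*(-75029) = (16650 + 740/79)*(-75029) = (1316090/79)*(-75029) = -98744916610/79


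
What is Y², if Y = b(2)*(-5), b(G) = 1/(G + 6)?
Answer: 25/64 ≈ 0.39063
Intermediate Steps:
b(G) = 1/(6 + G)
Y = -5/8 (Y = -5/(6 + 2) = -5/8 ≈ -0.62500)
Y² = (-5/8)² = 25/64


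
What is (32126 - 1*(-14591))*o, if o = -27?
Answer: -1261359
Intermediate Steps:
(32126 - 1*(-14591))*o = (32126 - 1*(-14591))*(-27) = (32126 + 14591)*(-27) = 46717*(-27) = -1261359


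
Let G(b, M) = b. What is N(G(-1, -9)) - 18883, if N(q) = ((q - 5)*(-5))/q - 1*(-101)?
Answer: -18812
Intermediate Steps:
N(q) = 101 + (25 - 5*q)/q (N(q) = ((-5 + q)*(-5))/q + 101 = (25 - 5*q)/q + 101 = 101 + (25 - 5*q)/q)
N(G(-1, -9)) - 18883 = (96 + 25/(-1)) - 18883 = (96 + 25*(-1)) - 18883 = (96 - 25) - 18883 = 71 - 18883 = -18812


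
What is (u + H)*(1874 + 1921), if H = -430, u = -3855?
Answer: -16261575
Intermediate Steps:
(u + H)*(1874 + 1921) = (-3855 - 430)*(1874 + 1921) = -4285*3795 = -16261575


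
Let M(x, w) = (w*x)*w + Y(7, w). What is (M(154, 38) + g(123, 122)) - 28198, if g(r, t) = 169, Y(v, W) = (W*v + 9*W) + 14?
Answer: 194969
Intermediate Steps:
Y(v, W) = 14 + 9*W + W*v (Y(v, W) = (9*W + W*v) + 14 = 14 + 9*W + W*v)
M(x, w) = 14 + 16*w + x*w² (M(x, w) = (w*x)*w + (14 + 9*w + w*7) = x*w² + (14 + 9*w + 7*w) = x*w² + (14 + 16*w) = 14 + 16*w + x*w²)
(M(154, 38) + g(123, 122)) - 28198 = ((14 + 16*38 + 154*38²) + 169) - 28198 = ((14 + 608 + 154*1444) + 169) - 28198 = ((14 + 608 + 222376) + 169) - 28198 = (222998 + 169) - 28198 = 223167 - 28198 = 194969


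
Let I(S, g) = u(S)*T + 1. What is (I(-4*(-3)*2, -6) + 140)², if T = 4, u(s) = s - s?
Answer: 19881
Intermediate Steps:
u(s) = 0
I(S, g) = 1 (I(S, g) = 0*4 + 1 = 0 + 1 = 1)
(I(-4*(-3)*2, -6) + 140)² = (1 + 140)² = 141² = 19881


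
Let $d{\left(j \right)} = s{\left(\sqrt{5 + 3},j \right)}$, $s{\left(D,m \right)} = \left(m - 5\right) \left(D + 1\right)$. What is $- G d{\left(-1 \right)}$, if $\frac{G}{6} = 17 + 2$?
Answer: $684 + 1368 \sqrt{2} \approx 2618.6$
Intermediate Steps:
$G = 114$ ($G = 6 \left(17 + 2\right) = 6 \cdot 19 = 114$)
$s{\left(D,m \right)} = \left(1 + D\right) \left(-5 + m\right)$ ($s{\left(D,m \right)} = \left(-5 + m\right) \left(1 + D\right) = \left(1 + D\right) \left(-5 + m\right)$)
$d{\left(j \right)} = -5 + j - 10 \sqrt{2} + 2 j \sqrt{2}$ ($d{\left(j \right)} = -5 + j - 5 \sqrt{5 + 3} + \sqrt{5 + 3} j = -5 + j - 5 \sqrt{8} + \sqrt{8} j = -5 + j - 5 \cdot 2 \sqrt{2} + 2 \sqrt{2} j = -5 + j - 10 \sqrt{2} + 2 j \sqrt{2}$)
$- G d{\left(-1 \right)} = \left(-1\right) 114 \left(-5 - 1 - 10 \sqrt{2} + 2 \left(-1\right) \sqrt{2}\right) = - 114 \left(-5 - 1 - 10 \sqrt{2} - 2 \sqrt{2}\right) = - 114 \left(-6 - 12 \sqrt{2}\right) = 684 + 1368 \sqrt{2}$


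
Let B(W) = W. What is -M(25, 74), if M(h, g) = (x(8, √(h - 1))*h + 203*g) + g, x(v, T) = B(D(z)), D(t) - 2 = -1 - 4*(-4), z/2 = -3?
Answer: -15521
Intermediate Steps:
z = -6 (z = 2*(-3) = -6)
D(t) = 17 (D(t) = 2 + (-1 - 4*(-4)) = 2 + (-1 + 16) = 2 + 15 = 17)
x(v, T) = 17
M(h, g) = 17*h + 204*g (M(h, g) = (17*h + 203*g) + g = 17*h + 204*g)
-M(25, 74) = -(17*25 + 204*74) = -(425 + 15096) = -1*15521 = -15521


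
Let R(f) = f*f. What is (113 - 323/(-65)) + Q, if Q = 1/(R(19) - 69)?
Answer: 2239121/18980 ≈ 117.97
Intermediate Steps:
R(f) = f²
Q = 1/292 (Q = 1/(19² - 69) = 1/(361 - 69) = 1/292 ≈ 0.0034247)
(113 - 323/(-65)) + Q = (113 - 323/(-65)) + 1/292 = (113 - 323*(-1/65)) + 1/292 = (113 + 323/65) + 1/292 = 7668/65 + 1/292 = 2239121/18980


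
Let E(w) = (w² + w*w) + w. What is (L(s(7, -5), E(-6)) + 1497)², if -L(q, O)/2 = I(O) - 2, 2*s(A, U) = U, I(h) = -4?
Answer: 2277081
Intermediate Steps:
s(A, U) = U/2
E(w) = w + 2*w² (E(w) = (w² + w²) + w = 2*w² + w = w + 2*w²)
L(q, O) = 12 (L(q, O) = -2*(-4 - 2) = -2*(-6) = 12)
(L(s(7, -5), E(-6)) + 1497)² = (12 + 1497)² = 1509² = 2277081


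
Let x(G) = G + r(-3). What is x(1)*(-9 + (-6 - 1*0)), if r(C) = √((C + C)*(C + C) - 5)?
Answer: -15 - 15*√31 ≈ -98.516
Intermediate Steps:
r(C) = √(-5 + 4*C²) (r(C) = √((2*C)*(2*C) - 5) = √(4*C² - 5) = √(-5 + 4*C²))
x(G) = G + √31 (x(G) = G + √(-5 + 4*(-3)²) = G + √(-5 + 4*9) = G + √(-5 + 36) = G + √31)
x(1)*(-9 + (-6 - 1*0)) = (1 + √31)*(-9 + (-6 - 1*0)) = (1 + √31)*(-9 + (-6 + 0)) = (1 + √31)*(-9 - 6) = (1 + √31)*(-15) = -15 - 15*√31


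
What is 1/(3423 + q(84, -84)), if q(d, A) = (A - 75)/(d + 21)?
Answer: 35/119752 ≈ 0.00029227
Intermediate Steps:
q(d, A) = (-75 + A)/(21 + d)
1/(3423 + q(84, -84)) = 1/(3423 + (-75 - 84)/(21 + 84)) = 1/(3423 - 159/105) = 1/(3423 + (1/105)*(-159)) = 1/(3423 - 53/35) = 1/(119752/35) = 35/119752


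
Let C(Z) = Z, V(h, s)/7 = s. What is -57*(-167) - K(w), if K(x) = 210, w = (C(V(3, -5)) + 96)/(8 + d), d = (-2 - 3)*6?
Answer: 9309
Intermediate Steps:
V(h, s) = 7*s
d = -30 (d = -5*6 = -30)
w = -61/22 (w = (7*(-5) + 96)/(8 - 30) = (-35 + 96)/(-22) = 61*(-1/22) = -61/22 ≈ -2.7727)
-57*(-167) - K(w) = -57*(-167) - 1*210 = 9519 - 210 = 9309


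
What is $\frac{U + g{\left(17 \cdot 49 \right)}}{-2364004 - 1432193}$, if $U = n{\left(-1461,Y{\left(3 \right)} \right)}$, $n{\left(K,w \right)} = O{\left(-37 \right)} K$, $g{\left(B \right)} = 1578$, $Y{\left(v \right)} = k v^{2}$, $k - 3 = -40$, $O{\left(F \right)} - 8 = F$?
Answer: $- \frac{14649}{1265399} \approx -0.011577$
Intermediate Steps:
$O{\left(F \right)} = 8 + F$
$k = -37$ ($k = 3 - 40 = -37$)
$Y{\left(v \right)} = - 37 v^{2}$
$n{\left(K,w \right)} = - 29 K$ ($n{\left(K,w \right)} = \left(8 - 37\right) K = - 29 K$)
$U = 42369$ ($U = \left(-29\right) \left(-1461\right) = 42369$)
$\frac{U + g{\left(17 \cdot 49 \right)}}{-2364004 - 1432193} = \frac{42369 + 1578}{-2364004 - 1432193} = \frac{43947}{-3796197} = 43947 \left(- \frac{1}{3796197}\right) = - \frac{14649}{1265399}$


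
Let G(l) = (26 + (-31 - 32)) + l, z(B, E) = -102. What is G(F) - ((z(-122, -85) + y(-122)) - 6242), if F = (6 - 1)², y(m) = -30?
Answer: 6362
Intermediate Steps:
F = 25 (F = 5² = 25)
G(l) = -37 + l (G(l) = (26 - 63) + l = -37 + l)
G(F) - ((z(-122, -85) + y(-122)) - 6242) = (-37 + 25) - ((-102 - 30) - 6242) = -12 - (-132 - 6242) = -12 - 1*(-6374) = -12 + 6374 = 6362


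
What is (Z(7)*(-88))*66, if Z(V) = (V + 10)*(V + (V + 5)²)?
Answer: -14909136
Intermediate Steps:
Z(V) = (10 + V)*(V + (5 + V)²)
(Z(7)*(-88))*66 = ((250 + 7³ + 21*7² + 135*7)*(-88))*66 = ((250 + 343 + 21*49 + 945)*(-88))*66 = ((250 + 343 + 1029 + 945)*(-88))*66 = (2567*(-88))*66 = -225896*66 = -14909136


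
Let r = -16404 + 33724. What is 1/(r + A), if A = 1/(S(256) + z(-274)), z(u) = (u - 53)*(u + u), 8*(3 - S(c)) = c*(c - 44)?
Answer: 172415/2986227801 ≈ 5.7737e-5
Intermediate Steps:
S(c) = 3 - c*(-44 + c)/8 (S(c) = 3 - c*(c - 44)/8 = 3 - c*(-44 + c)/8)
z(u) = 2*u*(-53 + u) (z(u) = (-53 + u)*(2*u) = 2*u*(-53 + u))
A = 1/172415 (A = 1/((3 - 1/8*256**2 + (11/2)*256) + 2*(-274)*(-53 - 274)) = 1/((3 - 1/8*65536 + 1408) + 2*(-274)*(-327)) = 1/((3 - 8192 + 1408) + 179196) = 1/(-6781 + 179196) = 1/172415 ≈ 5.8000e-6)
r = 17320
1/(r + A) = 1/(17320 + 1/172415) = 1/(2986227801/172415) = 172415/2986227801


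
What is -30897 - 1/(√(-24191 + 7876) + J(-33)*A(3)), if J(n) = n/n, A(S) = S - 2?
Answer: (-30897*√16315 + 30898*I)/(√16315 - I) ≈ -30897.0 + 0.0078285*I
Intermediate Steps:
A(S) = -2 + S
J(n) = 1
-30897 - 1/(√(-24191 + 7876) + J(-33)*A(3)) = -30897 - 1/(√(-24191 + 7876) + 1*(-2 + 3)) = -30897 - 1/(√(-16315) + 1*1) = -30897 - 1/(I*√16315 + 1) = -30897 - 1/(1 + I*√16315)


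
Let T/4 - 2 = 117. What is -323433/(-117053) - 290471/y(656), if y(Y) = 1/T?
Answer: -16184238610955/117053 ≈ -1.3826e+8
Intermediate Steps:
T = 476 (T = 8 + 4*117 = 8 + 468 = 476)
y(Y) = 1/476
-323433/(-117053) - 290471/y(656) = -323433/(-117053) - 290471/1/476 = -323433*(-1/117053) - 290471*476 = 323433/117053 - 138264196 = -16184238610955/117053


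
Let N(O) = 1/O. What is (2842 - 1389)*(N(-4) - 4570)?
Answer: -26562293/4 ≈ -6.6406e+6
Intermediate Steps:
(2842 - 1389)*(N(-4) - 4570) = (2842 - 1389)*(1/(-4) - 4570) = 1453*(-¼ - 4570) = 1453*(-18281/4) = -26562293/4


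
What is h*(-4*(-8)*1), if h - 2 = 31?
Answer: 1056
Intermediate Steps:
h = 33 (h = 2 + 31 = 33)
h*(-4*(-8)*1) = 33*(-4*(-8)*1) = 33*(32*1) = 33*32 = 1056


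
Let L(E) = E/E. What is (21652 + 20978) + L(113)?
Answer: 42631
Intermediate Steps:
L(E) = 1
(21652 + 20978) + L(113) = (21652 + 20978) + 1 = 42630 + 1 = 42631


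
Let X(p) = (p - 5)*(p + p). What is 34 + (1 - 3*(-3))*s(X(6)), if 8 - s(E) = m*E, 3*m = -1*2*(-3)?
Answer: -126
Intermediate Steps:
m = 2 (m = (-1*2*(-3))/3 = (-2*(-3))/3 = (⅓)*6 = 2)
X(p) = 2*p*(-5 + p) (X(p) = (-5 + p)*(2*p) = 2*p*(-5 + p))
s(E) = 8 - 2*E
34 + (1 - 3*(-3))*s(X(6)) = 34 + (1 - 3*(-3))*(8 - 4*6*(-5 + 6)) = 34 + (1 + 9)*(8 - 4*6) = 34 + 10*(8 - 2*12) = 34 + 10*(8 - 24) = 34 + 10*(-16) = 34 - 160 = -126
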